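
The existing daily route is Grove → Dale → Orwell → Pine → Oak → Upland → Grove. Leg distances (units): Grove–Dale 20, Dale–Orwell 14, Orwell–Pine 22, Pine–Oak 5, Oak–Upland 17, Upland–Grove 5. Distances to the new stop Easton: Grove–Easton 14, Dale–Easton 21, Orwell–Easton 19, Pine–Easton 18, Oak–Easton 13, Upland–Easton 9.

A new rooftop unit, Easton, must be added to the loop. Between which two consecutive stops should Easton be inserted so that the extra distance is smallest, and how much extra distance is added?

Insertion cost between consecutive stops i–j is d(i,Easton) + d(Easton,j) − d(i,j):
  between Grove and Dale: 14 + 21 − 20 = 15
  between Dale and Orwell: 21 + 19 − 14 = 26
  between Orwell and Pine: 19 + 18 − 22 = 15
  between Pine and Oak: 18 + 13 − 5 = 26
  between Oak and Upland: 13 + 9 − 17 = 5
  between Upland and Grove: 9 + 14 − 5 = 18
Cheapest insertion is between Oak and Upland, adding 5.
New total = 83 + 5 = 88.

Adding 5 by placing Easton on the Oak–Upland leg.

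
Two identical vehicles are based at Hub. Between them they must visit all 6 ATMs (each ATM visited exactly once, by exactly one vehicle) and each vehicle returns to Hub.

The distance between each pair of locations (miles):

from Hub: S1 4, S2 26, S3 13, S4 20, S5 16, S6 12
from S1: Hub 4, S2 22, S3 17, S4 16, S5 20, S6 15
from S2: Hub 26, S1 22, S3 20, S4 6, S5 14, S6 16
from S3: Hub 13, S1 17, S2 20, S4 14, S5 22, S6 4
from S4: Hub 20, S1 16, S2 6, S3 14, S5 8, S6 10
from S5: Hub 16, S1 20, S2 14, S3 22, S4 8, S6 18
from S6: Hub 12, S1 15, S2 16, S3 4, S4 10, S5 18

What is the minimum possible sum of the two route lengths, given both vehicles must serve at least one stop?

There are 2^5 − 1 = 31 ways to divide the 6 stops into two non-empty groups. For each, the best each vehicle can do is its own shortest tour through its group:
  {S1} + {S2, S3, S4, S5, S6}: 8 + 63 = 71
  {S2} + {S1, S3, S4, S5, S6}: 52 + 59 = 111
  {S1, S2} + {S3, S4, S5, S6}: 52 + 51 = 103
  {S3} + {S1, S2, S4, S5, S6}: 26 + 65 = 91
  {S1, S3} + {S2, S4, S5, S6}: 34 + 58 = 92
  {S2, S3} + {S1, S4, S5, S6}: 59 + 53 = 112
  … (31 splits in total)
Best: vehicle 1 Hub → S1 → Hub = 8; vehicle 2 Hub → S3 → S6 → S2 → S4 → S5 → Hub = 63; combined 71.

Minimum combined distance: 71 miles.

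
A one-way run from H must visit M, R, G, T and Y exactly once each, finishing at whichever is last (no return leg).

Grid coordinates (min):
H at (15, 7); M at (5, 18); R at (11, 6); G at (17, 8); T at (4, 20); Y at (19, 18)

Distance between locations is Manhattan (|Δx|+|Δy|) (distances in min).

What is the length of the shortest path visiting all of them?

Minimum one-way distance = 42 min.

There are 5! = 120 possible orderings.
H - M - R - G - T - Y: 21+18+8+25+17 = 89
H - M - R - G - Y - T: 21+18+8+12+17 = 76
H - M - R - T - G - Y: 21+18+21+25+12 = 97
H - M - R - T - Y - G: 21+18+21+17+12 = 89
H - M - R - Y - G - T: 21+18+20+12+25 = 96
H - M - R - Y - T - G: 21+18+20+17+25 = 101
H - M - G - R - T - Y: 21+22+8+21+17 = 89
H - M - G - R - Y - T: 21+22+8+20+17 = 88
H - M - G - T - R - Y: 21+22+25+21+20 = 109
H - M - G - T - Y - R: 21+22+25+17+20 = 105
H - M - G - Y - R - T: 21+22+12+20+21 = 96
H - M - G - Y - T - R: 21+22+12+17+21 = 93
H - M - T - R - G - Y: 21+3+21+8+12 = 65
H - M - T - R - Y - G: 21+3+21+20+12 = 77
… (106 more)
H - R - G - Y - M - T: 5+8+12+14+3 = 42  ← best
The minimum is 42.
One shortest path: H → R → G → Y → M → T.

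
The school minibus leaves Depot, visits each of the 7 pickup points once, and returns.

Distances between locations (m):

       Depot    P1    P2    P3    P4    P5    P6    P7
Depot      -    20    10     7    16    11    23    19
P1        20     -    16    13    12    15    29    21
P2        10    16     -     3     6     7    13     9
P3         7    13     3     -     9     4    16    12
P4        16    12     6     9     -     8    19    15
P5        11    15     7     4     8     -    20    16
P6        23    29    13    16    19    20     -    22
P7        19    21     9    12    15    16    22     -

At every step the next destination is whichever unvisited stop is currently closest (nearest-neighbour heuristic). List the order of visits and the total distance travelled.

Depot → [P3:7 / P2:10 / P5:11 / P4:16 / P7:19 / P1:20 / P6:23] → P3 (7)
P3 → [P2:3 / P5:4 / P4:9 / P7:12 / P1:13 / P6:16] → P2 (3)
P2 → [P4:6 / P5:7 / P7:9 / P6:13 / P1:16] → P4 (6)
P4 → [P5:8 / P1:12 / P7:15 / P6:19] → P5 (8)
P5 → [P1:15 / P7:16 / P6:20] → P1 (15)
P1 → [P7:21 / P6:29] → P7 (21)
P7 → [P6:22] → P6 (22)
Return P6→Depot: 23.
Total = 7 + 3 + 6 + 8 + 15 + 21 + 22 + 23 = 105.

105 m along Depot → P3 → P2 → P4 → P5 → P1 → P7 → P6 → Depot.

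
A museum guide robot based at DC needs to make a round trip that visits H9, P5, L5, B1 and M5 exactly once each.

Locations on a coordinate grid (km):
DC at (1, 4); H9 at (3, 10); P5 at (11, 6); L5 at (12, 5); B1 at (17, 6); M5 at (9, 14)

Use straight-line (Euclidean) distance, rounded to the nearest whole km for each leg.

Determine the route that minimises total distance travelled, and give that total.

There are 60 distinct closed tours to check (reversals are equivalent).
DC → H9 → P5 → L5 → B1 → M5 → DC: 6+9+1+5+11+13 = 45
DC → H9 → P5 → L5 → M5 → B1 → DC: 6+9+1+9+11+16 = 52
DC → H9 → P5 → B1 → L5 → M5 → DC: 6+9+6+5+9+13 = 48
DC → H9 → P5 → B1 → M5 → L5 → DC: 6+9+6+11+9+11 = 52
DC → H9 → P5 → M5 → L5 → B1 → DC: 6+9+8+9+5+16 = 53
DC → H9 → P5 → M5 → B1 → L5 → DC: 6+9+8+11+5+11 = 50
DC → H9 → L5 → P5 → B1 → M5 → DC: 6+10+1+6+11+13 = 47
DC → H9 → L5 → P5 → M5 → B1 → DC: 6+10+1+8+11+16 = 52
DC → H9 → L5 → B1 → P5 → M5 → DC: 6+10+5+6+8+13 = 48
DC → H9 → L5 → B1 → M5 → P5 → DC: 6+10+5+11+8+10 = 50
DC → H9 → L5 → M5 → P5 → B1 → DC: 6+10+9+8+6+16 = 55
DC → H9 → L5 → M5 → B1 → P5 → DC: 6+10+9+11+6+10 = 52
DC → H9 → B1 → P5 → L5 → M5 → DC: 6+15+6+1+9+13 = 50
DC → H9 → B1 → P5 → M5 → L5 → DC: 6+15+6+8+9+11 = 55
… (46 more)
DC → H9 → M5 → B1 → L5 → P5 → DC: 6+7+11+5+1+10 = 40  ← best
The minimum is 40.
One optimal route: DC → H9 → M5 → B1 → L5 → P5 → DC (or its reverse).

40 km — the shortest possible round trip.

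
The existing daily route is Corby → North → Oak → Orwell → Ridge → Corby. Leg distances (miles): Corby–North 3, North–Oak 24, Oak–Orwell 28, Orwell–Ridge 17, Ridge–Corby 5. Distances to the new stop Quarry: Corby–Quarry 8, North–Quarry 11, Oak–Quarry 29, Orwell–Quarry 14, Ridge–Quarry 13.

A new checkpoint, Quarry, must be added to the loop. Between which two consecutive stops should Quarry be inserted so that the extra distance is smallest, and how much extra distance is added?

Minimum extra distance: 10 miles, inserting Quarry between Orwell and Ridge.

Insertion cost between consecutive stops i–j is d(i,Quarry) + d(Quarry,j) − d(i,j):
  between Corby and North: 8 + 11 − 3 = 16
  between North and Oak: 11 + 29 − 24 = 16
  between Oak and Orwell: 29 + 14 − 28 = 15
  between Orwell and Ridge: 14 + 13 − 17 = 10
  between Ridge and Corby: 13 + 8 − 5 = 16
Cheapest insertion is between Orwell and Ridge, adding 10.
New total = 77 + 10 = 87.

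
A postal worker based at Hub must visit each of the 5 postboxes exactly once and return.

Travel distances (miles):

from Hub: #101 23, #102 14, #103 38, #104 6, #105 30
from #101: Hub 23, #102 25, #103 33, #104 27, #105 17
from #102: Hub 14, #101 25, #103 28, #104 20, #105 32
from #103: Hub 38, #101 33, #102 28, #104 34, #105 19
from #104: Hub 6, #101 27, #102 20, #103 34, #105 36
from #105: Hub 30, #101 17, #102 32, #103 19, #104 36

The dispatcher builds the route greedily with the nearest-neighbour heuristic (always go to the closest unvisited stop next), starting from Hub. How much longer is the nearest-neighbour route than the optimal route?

From Hub: #104=6, #102=14, #101=23, #105=30, #103=38 → choose #104 (6).
From #104: #102=20, #101=27, #103=34, #105=36 → choose #102 (20).
From #102: #101=25, #103=28, #105=32 → choose #101 (25).
From #101: #105=17, #103=33 → choose #105 (17).
From #105: #103=19 → choose #103 (19).
NN route Hub → #104 → #102 → #101 → #105 → #103 → Hub costs 125.
Optimal: Hub → #102 → #103 → #105 → #101 → #104 → Hub costs 111 (by enumerating all 60 distinct tours).
Excess = 125 − 111 = 14.

Excess over optimum: 14 miles.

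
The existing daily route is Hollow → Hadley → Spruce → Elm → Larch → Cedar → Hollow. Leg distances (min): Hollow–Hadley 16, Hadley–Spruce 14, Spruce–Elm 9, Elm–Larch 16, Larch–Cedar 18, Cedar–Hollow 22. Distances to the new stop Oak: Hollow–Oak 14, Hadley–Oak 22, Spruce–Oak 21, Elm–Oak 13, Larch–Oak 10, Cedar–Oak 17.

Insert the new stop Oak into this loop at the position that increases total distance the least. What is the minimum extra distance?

Insertion cost between consecutive stops i–j is d(i,Oak) + d(Oak,j) − d(i,j):
  between Hollow and Hadley: 14 + 22 − 16 = 20
  between Hadley and Spruce: 22 + 21 − 14 = 29
  between Spruce and Elm: 21 + 13 − 9 = 25
  between Elm and Larch: 13 + 10 − 16 = 7
  between Larch and Cedar: 10 + 17 − 18 = 9
  between Cedar and Hollow: 17 + 14 − 22 = 9
Cheapest insertion is between Elm and Larch, adding 7.
New total = 95 + 7 = 102.

Minimum extra distance: 7 min, inserting Oak between Elm and Larch.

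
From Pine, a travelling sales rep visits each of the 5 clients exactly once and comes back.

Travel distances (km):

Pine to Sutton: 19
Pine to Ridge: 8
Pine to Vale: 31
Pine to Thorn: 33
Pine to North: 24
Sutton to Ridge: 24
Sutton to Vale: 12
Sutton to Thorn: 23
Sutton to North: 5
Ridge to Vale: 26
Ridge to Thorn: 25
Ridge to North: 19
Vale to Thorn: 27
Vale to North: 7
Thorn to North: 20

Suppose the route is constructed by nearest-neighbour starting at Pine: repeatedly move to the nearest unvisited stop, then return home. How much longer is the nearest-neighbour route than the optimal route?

From Pine: Ridge=8, Sutton=19, North=24, Vale=31, Thorn=33 → choose Ridge (8).
From Ridge: North=19, Sutton=24, Thorn=25, Vale=26 → choose North (19).
From North: Sutton=5, Vale=7, Thorn=20 → choose Sutton (5).
From Sutton: Vale=12, Thorn=23 → choose Vale (12).
From Vale: Thorn=27 → choose Thorn (27).
NN route Pine → Ridge → North → Sutton → Vale → Thorn → Pine costs 104.
Optimal: Pine → Sutton → Vale → North → Thorn → Ridge → Pine costs 91 (by enumerating all 60 distinct tours).
Excess = 104 − 91 = 13.

Excess over optimum: 13 km.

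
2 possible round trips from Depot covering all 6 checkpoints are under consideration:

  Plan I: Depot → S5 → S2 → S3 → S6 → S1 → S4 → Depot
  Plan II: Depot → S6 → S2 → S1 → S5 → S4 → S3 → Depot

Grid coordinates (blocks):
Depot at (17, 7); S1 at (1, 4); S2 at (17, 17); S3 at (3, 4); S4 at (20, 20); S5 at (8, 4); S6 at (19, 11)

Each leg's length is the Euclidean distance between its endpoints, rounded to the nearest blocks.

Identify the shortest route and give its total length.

Plan I: 9 + 16 + 19 + 17 + 19 + 25 + 13 = 118
Plan II: 4 + 6 + 21 + 7 + 20 + 23 + 14 = 95

95 blocks — Plan II is the shortest.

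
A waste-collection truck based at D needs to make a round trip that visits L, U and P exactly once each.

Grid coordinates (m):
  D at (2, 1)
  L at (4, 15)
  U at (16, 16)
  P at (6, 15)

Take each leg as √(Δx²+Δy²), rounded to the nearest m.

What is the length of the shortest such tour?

D → L → U → P → D: 14+12+10+15 = 51
D → L → P → U → D: 14+2+10+21 = 47
D → U → L → P → D: 21+12+2+15 = 50
The minimum is 47.
One optimal route: D → L → P → U → D (or its reverse).

47 m — the shortest possible round trip.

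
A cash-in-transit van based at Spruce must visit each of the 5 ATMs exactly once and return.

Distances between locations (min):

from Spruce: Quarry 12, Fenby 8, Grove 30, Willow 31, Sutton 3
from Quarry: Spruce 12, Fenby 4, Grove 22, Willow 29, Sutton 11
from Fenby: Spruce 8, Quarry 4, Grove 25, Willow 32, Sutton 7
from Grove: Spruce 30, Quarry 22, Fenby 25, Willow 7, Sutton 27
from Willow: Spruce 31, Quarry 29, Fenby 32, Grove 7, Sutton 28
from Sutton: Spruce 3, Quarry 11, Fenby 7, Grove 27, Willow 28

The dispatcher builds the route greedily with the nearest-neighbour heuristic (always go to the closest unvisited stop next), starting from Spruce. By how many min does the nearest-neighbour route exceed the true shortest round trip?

The nearest-neighbour route is 2 min longer than optimal.

From Spruce: Sutton=3, Fenby=8, Quarry=12, Grove=30, Willow=31 → choose Sutton (3).
From Sutton: Fenby=7, Quarry=11, Grove=27, Willow=28 → choose Fenby (7).
From Fenby: Quarry=4, Grove=25, Willow=32 → choose Quarry (4).
From Quarry: Grove=22, Willow=29 → choose Grove (22).
From Grove: Willow=7 → choose Willow (7).
NN route Spruce → Sutton → Fenby → Quarry → Grove → Willow → Spruce costs 74.
Optimal: Spruce → Fenby → Quarry → Grove → Willow → Sutton → Spruce costs 72 (by enumerating all 60 distinct tours).
Excess = 74 − 72 = 2.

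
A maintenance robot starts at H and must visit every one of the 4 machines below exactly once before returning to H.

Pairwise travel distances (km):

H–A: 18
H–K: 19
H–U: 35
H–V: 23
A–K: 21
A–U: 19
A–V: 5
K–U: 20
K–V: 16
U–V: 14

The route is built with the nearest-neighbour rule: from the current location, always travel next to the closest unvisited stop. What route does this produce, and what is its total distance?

Nearest-neighbour total = 76 km; route H → A → V → U → K → H.

H → [A:18 / K:19 / V:23 / U:35] → A (18)
A → [V:5 / U:19 / K:21] → V (5)
V → [U:14 / K:16] → U (14)
U → [K:20] → K (20)
Return K→H: 19.
Total = 18 + 5 + 14 + 20 + 19 = 76.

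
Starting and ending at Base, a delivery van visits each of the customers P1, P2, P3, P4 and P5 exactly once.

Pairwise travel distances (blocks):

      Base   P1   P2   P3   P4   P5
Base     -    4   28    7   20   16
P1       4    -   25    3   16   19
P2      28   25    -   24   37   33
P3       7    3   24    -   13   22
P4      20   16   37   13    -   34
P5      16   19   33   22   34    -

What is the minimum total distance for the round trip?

There are 60 distinct closed tours to check (reversals are equivalent).
Base - P1 - P2 - P3 - P4 - P5 - Base: 4+25+24+13+34+16 = 116
Base - P1 - P2 - P3 - P5 - P4 - Base: 4+25+24+22+34+20 = 129
Base - P1 - P2 - P4 - P3 - P5 - Base: 4+25+37+13+22+16 = 117
Base - P1 - P2 - P4 - P5 - P3 - Base: 4+25+37+34+22+7 = 129
Base - P1 - P2 - P5 - P3 - P4 - Base: 4+25+33+22+13+20 = 117
Base - P1 - P2 - P5 - P4 - P3 - Base: 4+25+33+34+13+7 = 116
Base - P1 - P3 - P2 - P4 - P5 - Base: 4+3+24+37+34+16 = 118
Base - P1 - P3 - P2 - P5 - P4 - Base: 4+3+24+33+34+20 = 118
Base - P1 - P3 - P4 - P2 - P5 - Base: 4+3+13+37+33+16 = 106
Base - P1 - P3 - P4 - P5 - P2 - Base: 4+3+13+34+33+28 = 115
Base - P1 - P3 - P5 - P2 - P4 - Base: 4+3+22+33+37+20 = 119
Base - P1 - P3 - P5 - P4 - P2 - Base: 4+3+22+34+37+28 = 128
Base - P1 - P4 - P2 - P3 - P5 - Base: 4+16+37+24+22+16 = 119
Base - P1 - P4 - P2 - P5 - P3 - Base: 4+16+37+33+22+7 = 119
… (46 more)
The minimum is 106.
One optimal route: Base → P1 → P3 → P4 → P2 → P5 → Base (or its reverse).

Shortest round trip = 106 blocks.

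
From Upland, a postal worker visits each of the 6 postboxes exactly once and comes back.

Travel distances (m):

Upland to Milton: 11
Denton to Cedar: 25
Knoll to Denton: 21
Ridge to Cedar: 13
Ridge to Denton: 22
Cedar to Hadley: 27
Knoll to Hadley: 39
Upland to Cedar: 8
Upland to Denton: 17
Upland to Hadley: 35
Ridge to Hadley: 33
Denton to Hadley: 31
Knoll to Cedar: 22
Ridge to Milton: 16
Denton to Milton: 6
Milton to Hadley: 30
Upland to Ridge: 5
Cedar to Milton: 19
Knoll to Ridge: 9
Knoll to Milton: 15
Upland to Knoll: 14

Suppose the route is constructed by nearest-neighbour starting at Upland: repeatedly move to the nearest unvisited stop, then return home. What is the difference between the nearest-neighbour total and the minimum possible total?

From Upland: Ridge=5, Cedar=8, Milton=11, Knoll=14, Denton=17, Hadley=35 → choose Ridge (5).
From Ridge: Knoll=9, Cedar=13, Milton=16, Denton=22, Hadley=33 → choose Knoll (9).
From Knoll: Milton=15, Denton=21, Cedar=22, Hadley=39 → choose Milton (15).
From Milton: Denton=6, Cedar=19, Hadley=30 → choose Denton (6).
From Denton: Cedar=25, Hadley=31 → choose Cedar (25).
From Cedar: Hadley=27 → choose Hadley (27).
NN route Upland → Ridge → Knoll → Milton → Denton → Cedar → Hadley → Upland costs 122.
Optimal: Upland → Ridge → Knoll → Milton → Denton → Hadley → Cedar → Upland costs 101 (by enumerating all 360 distinct tours).
Excess = 122 − 101 = 21.

The nearest-neighbour route is 21 m longer than optimal.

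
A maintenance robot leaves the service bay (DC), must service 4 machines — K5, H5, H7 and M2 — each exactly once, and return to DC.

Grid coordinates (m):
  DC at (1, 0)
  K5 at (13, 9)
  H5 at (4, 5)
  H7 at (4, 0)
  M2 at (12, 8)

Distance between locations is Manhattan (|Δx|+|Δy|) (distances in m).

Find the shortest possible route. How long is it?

With 4 stops there are 4!/2 = 12 distinct round trips (a route and its reverse cost the same).
DC-K5-H5-H7-M2-DC: 21+13+5+16+19 = 74
DC-K5-H5-M2-H7-DC: 21+13+11+16+3 = 64
DC-K5-H7-H5-M2-DC: 21+18+5+11+19 = 74
DC-K5-H7-M2-H5-DC: 21+18+16+11+8 = 74
DC-K5-M2-H5-H7-DC: 21+2+11+5+3 = 42
DC-K5-M2-H7-H5-DC: 21+2+16+5+8 = 52
DC-H5-K5-H7-M2-DC: 8+13+18+16+19 = 74
DC-H5-K5-M2-H7-DC: 8+13+2+16+3 = 42
DC-H5-H7-K5-M2-DC: 8+5+18+2+19 = 52
DC-H5-M2-K5-H7-DC: 8+11+2+18+3 = 42
DC-H7-K5-H5-M2-DC: 3+18+13+11+19 = 64
DC-H7-H5-K5-M2-DC: 3+5+13+2+19 = 42
The minimum is 42.
One optimal route: DC → K5 → M2 → H5 → H7 → DC (or its reverse).

Minimum total distance: 42 m.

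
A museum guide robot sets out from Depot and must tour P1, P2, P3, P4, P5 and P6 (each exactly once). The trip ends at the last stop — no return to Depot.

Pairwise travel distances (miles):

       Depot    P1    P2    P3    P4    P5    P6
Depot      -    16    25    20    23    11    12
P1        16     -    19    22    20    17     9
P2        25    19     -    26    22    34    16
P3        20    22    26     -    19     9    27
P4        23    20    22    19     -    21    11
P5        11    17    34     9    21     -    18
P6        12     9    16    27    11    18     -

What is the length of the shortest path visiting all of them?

There are 6! = 720 possible orderings.
Depot→P1→P2→P3→P4→P5→P6: 16+19+26+19+21+18 = 119
Depot→P1→P2→P3→P4→P6→P5: 16+19+26+19+11+18 = 109
Depot→P1→P2→P3→P5→P4→P6: 16+19+26+9+21+11 = 102
Depot→P1→P2→P3→P5→P6→P4: 16+19+26+9+18+11 = 99
Depot→P1→P2→P3→P6→P4→P5: 16+19+26+27+11+21 = 120
Depot→P1→P2→P3→P6→P5→P4: 16+19+26+27+18+21 = 127
Depot→P1→P2→P4→P3→P5→P6: 16+19+22+19+9+18 = 103
Depot→P1→P2→P4→P3→P6→P5: 16+19+22+19+27+18 = 121
… (712 more)
Depot→P5→P3→P4→P6→P1→P2: 11+9+19+11+9+19 = 78  ← best
The minimum is 78.
One shortest path: Depot → P5 → P3 → P4 → P6 → P1 → P2.

78 miles — the minimum one-way total.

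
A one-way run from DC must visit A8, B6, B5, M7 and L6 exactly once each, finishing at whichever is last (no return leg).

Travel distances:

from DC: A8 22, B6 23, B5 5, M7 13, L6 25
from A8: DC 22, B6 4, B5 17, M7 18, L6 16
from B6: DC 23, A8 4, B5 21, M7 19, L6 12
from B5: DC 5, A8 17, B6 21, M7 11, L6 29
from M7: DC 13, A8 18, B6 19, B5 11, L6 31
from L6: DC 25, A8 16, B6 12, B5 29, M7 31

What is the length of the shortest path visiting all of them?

Minimum one-way distance = 50.

There are 5! = 120 possible orderings.
DC → A8 → B6 → B5 → M7 → L6: 22+4+21+11+31 = 89
DC → A8 → B6 → B5 → L6 → M7: 22+4+21+29+31 = 107
DC → A8 → B6 → M7 → B5 → L6: 22+4+19+11+29 = 85
DC → A8 → B6 → M7 → L6 → B5: 22+4+19+31+29 = 105
DC → A8 → B6 → L6 → B5 → M7: 22+4+12+29+11 = 78
DC → A8 → B6 → L6 → M7 → B5: 22+4+12+31+11 = 80
DC → A8 → B5 → B6 → M7 → L6: 22+17+21+19+31 = 110
DC → A8 → B5 → B6 → L6 → M7: 22+17+21+12+31 = 103
DC → A8 → B5 → M7 → B6 → L6: 22+17+11+19+12 = 81
DC → A8 → B5 → M7 → L6 → B6: 22+17+11+31+12 = 93
DC → A8 → B5 → L6 → B6 → M7: 22+17+29+12+19 = 99
DC → A8 → B5 → L6 → M7 → B6: 22+17+29+31+19 = 118
DC → A8 → M7 → B6 → B5 → L6: 22+18+19+21+29 = 109
DC → A8 → M7 → B6 → L6 → B5: 22+18+19+12+29 = 100
… (106 more)
DC → B5 → M7 → A8 → B6 → L6: 5+11+18+4+12 = 50  ← best
The minimum is 50.
One shortest path: DC → B5 → M7 → A8 → B6 → L6.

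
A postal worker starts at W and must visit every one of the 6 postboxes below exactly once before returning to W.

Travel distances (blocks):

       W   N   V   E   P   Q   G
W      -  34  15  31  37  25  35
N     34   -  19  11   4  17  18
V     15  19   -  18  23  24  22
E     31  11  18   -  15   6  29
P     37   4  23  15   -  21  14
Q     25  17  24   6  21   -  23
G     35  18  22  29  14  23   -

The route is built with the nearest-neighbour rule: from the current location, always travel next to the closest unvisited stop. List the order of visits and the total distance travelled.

From W: distances to unvisited — V=15, Q=25, E=31, N=34, G=35, P=37. Nearest is V (15).
From V: distances to unvisited — E=18, N=19, G=22, P=23, Q=24. Nearest is E (18).
From E: distances to unvisited — Q=6, N=11, P=15, G=29. Nearest is Q (6).
From Q: distances to unvisited — N=17, P=21, G=23. Nearest is N (17).
From N: distances to unvisited — P=4, G=18. Nearest is P (4).
From P: distances to unvisited — G=14. Nearest is G (14).
Return G→W: 35.
Total = 15 + 18 + 6 + 17 + 4 + 14 + 35 = 109.

109 blocks along W → V → E → Q → N → P → G → W.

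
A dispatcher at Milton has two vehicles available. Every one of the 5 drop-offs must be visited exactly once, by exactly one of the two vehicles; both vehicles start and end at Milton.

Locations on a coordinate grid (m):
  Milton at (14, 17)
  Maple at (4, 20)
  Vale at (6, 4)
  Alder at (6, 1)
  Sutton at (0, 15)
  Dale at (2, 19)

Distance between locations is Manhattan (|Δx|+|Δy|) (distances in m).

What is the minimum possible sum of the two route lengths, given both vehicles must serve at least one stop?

Try each way of splitting the stops between the two vehicles (each non-empty) and, for each split, find the best tour for each vehicle:
  {Maple} + {Vale, Alder, Sutton, Dale}: 26 + 64 = 90
  {Vale} + {Maple, Alder, Sutton, Dale}: 42 + 66 = 108
  {Maple, Vale} + {Alder, Sutton, Dale}: 52 + 64 = 116
  {Alder} + {Maple, Vale, Sutton, Dale}: 48 + 60 = 108
  {Maple, Alder} + {Vale, Sutton, Dale}: 58 + 58 = 116
  {Vale, Alder} + {Maple, Sutton, Dale}: 48 + 38 = 86
  … (15 splits in total)
Best: vehicle 1 Milton → Vale → Alder → Milton = 48; vehicle 2 Milton → Maple → Dale → Sutton → Milton = 38; combined 86.

Minimum combined distance: 86 m.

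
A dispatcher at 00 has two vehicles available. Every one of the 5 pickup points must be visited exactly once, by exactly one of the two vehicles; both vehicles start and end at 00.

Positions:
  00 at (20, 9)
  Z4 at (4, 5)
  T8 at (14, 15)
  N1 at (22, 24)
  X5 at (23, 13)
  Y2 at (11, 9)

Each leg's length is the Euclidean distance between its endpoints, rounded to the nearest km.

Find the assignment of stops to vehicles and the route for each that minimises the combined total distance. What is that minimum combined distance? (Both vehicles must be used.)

There are 2^4 − 1 = 15 ways to divide the 5 stops into two non-empty groups. For each, the best each vehicle can do is its own shortest tour through its group:
  {Z4} + {T8, N1, X5, Y2}: 32 + 44 = 76
  {T8} + {Z4, N1, X5, Y2}: 16 + 59 = 75
  {Z4, T8} + {N1, X5, Y2}: 38 + 44 = 82
  {N1} + {Z4, T8, X5, Y2}: 30 + 45 = 75
  {Z4, N1} + {T8, X5, Y2}: 57 + 30 = 87
  {T8, N1} + {Z4, X5, Y2}: 35 + 42 = 77
  … (15 splits in total)
  {X5} + {Z4, T8, N1, Y2}: 10 + 58 = 68  ← best
Best: vehicle 1 00 → X5 → 00 = 10; vehicle 2 00 → Z4 → Y2 → T8 → N1 → 00 = 58; combined 68.

Minimum combined distance: 68 km.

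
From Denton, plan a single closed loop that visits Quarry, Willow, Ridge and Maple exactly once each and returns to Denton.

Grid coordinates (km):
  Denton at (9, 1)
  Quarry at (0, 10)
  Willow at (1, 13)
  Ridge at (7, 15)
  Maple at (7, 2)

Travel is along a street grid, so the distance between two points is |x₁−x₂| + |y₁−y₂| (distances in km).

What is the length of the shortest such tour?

Shortest round trip = 46 km.

With 4 stops there are 4!/2 = 12 distinct round trips (a route and its reverse cost the same).
Denton - Quarry - Willow - Ridge - Maple - Denton: 18+4+8+13+3 = 46
Denton - Quarry - Willow - Maple - Ridge - Denton: 18+4+17+13+16 = 68
Denton - Quarry - Ridge - Willow - Maple - Denton: 18+12+8+17+3 = 58
Denton - Quarry - Ridge - Maple - Willow - Denton: 18+12+13+17+20 = 80
Denton - Quarry - Maple - Willow - Ridge - Denton: 18+15+17+8+16 = 74
Denton - Quarry - Maple - Ridge - Willow - Denton: 18+15+13+8+20 = 74
Denton - Willow - Quarry - Ridge - Maple - Denton: 20+4+12+13+3 = 52
Denton - Willow - Quarry - Maple - Ridge - Denton: 20+4+15+13+16 = 68
Denton - Willow - Ridge - Quarry - Maple - Denton: 20+8+12+15+3 = 58
Denton - Willow - Maple - Quarry - Ridge - Denton: 20+17+15+12+16 = 80
Denton - Ridge - Quarry - Willow - Maple - Denton: 16+12+4+17+3 = 52
Denton - Ridge - Willow - Quarry - Maple - Denton: 16+8+4+15+3 = 46
The minimum is 46.
One optimal route: Denton → Quarry → Willow → Ridge → Maple → Denton (or its reverse).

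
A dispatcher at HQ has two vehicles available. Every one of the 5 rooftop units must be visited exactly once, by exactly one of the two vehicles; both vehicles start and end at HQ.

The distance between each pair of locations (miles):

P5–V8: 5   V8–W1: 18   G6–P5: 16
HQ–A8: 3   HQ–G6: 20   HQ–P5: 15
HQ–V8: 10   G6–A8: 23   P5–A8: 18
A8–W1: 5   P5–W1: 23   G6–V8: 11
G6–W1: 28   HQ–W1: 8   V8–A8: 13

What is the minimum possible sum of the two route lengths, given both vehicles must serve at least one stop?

Minimum combined distance: 67 miles.

There are 2^4 − 1 = 15 ways to divide the 5 stops into two non-empty groups. For each, the best each vehicle can do is its own shortest tour through its group:
  {G6} + {P5, V8, A8, W1}: 40 + 46 = 86
  {P5} + {G6, V8, A8, W1}: 30 + 57 = 87
  {G6, P5} + {V8, A8, W1}: 51 + 36 = 87
  {V8} + {G6, P5, A8, W1}: 20 + 67 = 87
  {G6, V8} + {P5, A8, W1}: 41 + 46 = 87
  {P5, V8} + {G6, A8, W1}: 30 + 56 = 86
  … (15 splits in total)
  {G6, P5, V8} + {A8, W1}: 51 + 16 = 67  ← best
Best: vehicle 1 HQ → G6 → P5 → V8 → HQ = 51; vehicle 2 HQ → A8 → W1 → HQ = 16; combined 67.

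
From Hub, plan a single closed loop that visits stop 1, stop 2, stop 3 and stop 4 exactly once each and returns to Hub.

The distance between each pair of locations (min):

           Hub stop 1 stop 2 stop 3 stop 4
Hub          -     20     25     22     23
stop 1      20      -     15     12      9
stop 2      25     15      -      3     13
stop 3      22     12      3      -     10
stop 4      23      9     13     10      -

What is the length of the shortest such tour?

Minimum total distance: 67 min.

With 4 stops there are 4!/2 = 12 distinct round trips (a route and its reverse cost the same).
Hub → stop 1 → stop 2 → stop 3 → stop 4 → Hub: 20+15+3+10+23 = 71
Hub → stop 1 → stop 2 → stop 4 → stop 3 → Hub: 20+15+13+10+22 = 80
Hub → stop 1 → stop 3 → stop 2 → stop 4 → Hub: 20+12+3+13+23 = 71
Hub → stop 1 → stop 3 → stop 4 → stop 2 → Hub: 20+12+10+13+25 = 80
Hub → stop 1 → stop 4 → stop 2 → stop 3 → Hub: 20+9+13+3+22 = 67
Hub → stop 1 → stop 4 → stop 3 → stop 2 → Hub: 20+9+10+3+25 = 67
Hub → stop 2 → stop 1 → stop 3 → stop 4 → Hub: 25+15+12+10+23 = 85
Hub → stop 2 → stop 1 → stop 4 → stop 3 → Hub: 25+15+9+10+22 = 81
Hub → stop 2 → stop 3 → stop 1 → stop 4 → Hub: 25+3+12+9+23 = 72
Hub → stop 2 → stop 4 → stop 1 → stop 3 → Hub: 25+13+9+12+22 = 81
Hub → stop 3 → stop 1 → stop 2 → stop 4 → Hub: 22+12+15+13+23 = 85
Hub → stop 3 → stop 2 → stop 1 → stop 4 → Hub: 22+3+15+9+23 = 72
The minimum is 67.
One optimal route: Hub → stop 1 → stop 4 → stop 2 → stop 3 → Hub (or its reverse).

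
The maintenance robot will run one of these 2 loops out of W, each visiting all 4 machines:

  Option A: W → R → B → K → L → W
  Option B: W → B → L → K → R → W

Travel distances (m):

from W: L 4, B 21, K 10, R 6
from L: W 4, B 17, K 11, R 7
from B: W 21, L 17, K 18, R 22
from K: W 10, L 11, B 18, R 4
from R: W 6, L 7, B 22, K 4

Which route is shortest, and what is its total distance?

Option A: 6 + 22 + 18 + 11 + 4 = 61
Option B: 21 + 17 + 11 + 4 + 6 = 59

59 m — Option B is the shortest.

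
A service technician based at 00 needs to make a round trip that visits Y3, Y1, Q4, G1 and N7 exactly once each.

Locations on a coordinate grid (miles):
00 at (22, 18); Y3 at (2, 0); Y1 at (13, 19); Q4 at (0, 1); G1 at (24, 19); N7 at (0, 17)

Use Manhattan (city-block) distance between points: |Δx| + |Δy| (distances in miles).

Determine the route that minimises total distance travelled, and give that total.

There are 60 distinct closed tours to check (reversals are equivalent).
00→Y3→Y1→Q4→G1→N7→00: 38+30+31+42+26+23 = 190
00→Y3→Y1→Q4→N7→G1→00: 38+30+31+16+26+3 = 144
00→Y3→Y1→G1→Q4→N7→00: 38+30+11+42+16+23 = 160
00→Y3→Y1→G1→N7→Q4→00: 38+30+11+26+16+39 = 160
00→Y3→Y1→N7→Q4→G1→00: 38+30+15+16+42+3 = 144
00→Y3→Y1→N7→G1→Q4→00: 38+30+15+26+42+39 = 190
00→Y3→Q4→Y1→G1→N7→00: 38+3+31+11+26+23 = 132
00→Y3→Q4→Y1→N7→G1→00: 38+3+31+15+26+3 = 116
00→Y3→Q4→G1→Y1→N7→00: 38+3+42+11+15+23 = 132
00→Y3→Q4→G1→N7→Y1→00: 38+3+42+26+15+10 = 134
00→Y3→Q4→N7→Y1→G1→00: 38+3+16+15+11+3 = 86
00→Y3→Q4→N7→G1→Y1→00: 38+3+16+26+11+10 = 104
00→Y3→G1→Y1→Q4→N7→00: 38+41+11+31+16+23 = 160
00→Y3→G1→Y1→N7→Q4→00: 38+41+11+15+16+39 = 160
… (46 more)
The minimum is 86.
One optimal route: 00 → Y3 → Q4 → N7 → Y1 → G1 → 00 (or its reverse).

Shortest round trip = 86 miles.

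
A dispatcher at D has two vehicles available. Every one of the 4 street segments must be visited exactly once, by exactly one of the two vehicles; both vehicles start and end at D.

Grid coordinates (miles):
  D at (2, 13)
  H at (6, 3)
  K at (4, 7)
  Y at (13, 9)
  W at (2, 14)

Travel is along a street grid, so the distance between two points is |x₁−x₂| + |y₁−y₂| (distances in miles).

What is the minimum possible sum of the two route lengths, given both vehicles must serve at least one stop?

Check every non-empty split of the stops between the two vehicles; for each half take its own optimal tour:
  {H} + {K, Y, W}: 28 + 36 = 64
  {K} + {H, Y, W}: 16 + 44 = 60
  {H, K} + {Y, W}: 28 + 32 = 60
  {Y} + {H, K, W}: 30 + 30 = 60
  {H, Y} + {K, W}: 42 + 18 = 60
  {K, Y} + {H, W}: 34 + 30 = 64
  … (7 splits in total)
  {H, K, Y} + {W}: 42 + 2 = 44  ← best
Best: vehicle 1 D → K → H → Y → D = 42; vehicle 2 D → W → D = 2; combined 44.

44 miles — the smallest possible combined total.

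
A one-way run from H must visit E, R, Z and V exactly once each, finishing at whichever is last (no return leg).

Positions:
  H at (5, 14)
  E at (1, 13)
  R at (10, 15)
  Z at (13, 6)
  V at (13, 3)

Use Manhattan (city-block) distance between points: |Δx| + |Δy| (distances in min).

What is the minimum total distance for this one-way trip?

Minimum one-way distance = 31 min.

There are 4! = 24 possible orderings.
H → E → R → Z → V: 5+11+12+3 = 31
H → E → R → V → Z: 5+11+15+3 = 34
H → E → Z → R → V: 5+19+12+15 = 51
H → E → Z → V → R: 5+19+3+15 = 42
H → E → V → R → Z: 5+22+15+12 = 54
H → E → V → Z → R: 5+22+3+12 = 42
H → R → E → Z → V: 6+11+19+3 = 39
H → R → E → V → Z: 6+11+22+3 = 42
H → R → Z → E → V: 6+12+19+22 = 59
H → R → Z → V → E: 6+12+3+22 = 43
H → R → V → E → Z: 6+15+22+19 = 62
H → R → V → Z → E: 6+15+3+19 = 43
H → Z → E → R → V: 16+19+11+15 = 61
H → Z → E → V → R: 16+19+22+15 = 72
… (10 more)
The minimum is 31.
One shortest path: H → E → R → Z → V.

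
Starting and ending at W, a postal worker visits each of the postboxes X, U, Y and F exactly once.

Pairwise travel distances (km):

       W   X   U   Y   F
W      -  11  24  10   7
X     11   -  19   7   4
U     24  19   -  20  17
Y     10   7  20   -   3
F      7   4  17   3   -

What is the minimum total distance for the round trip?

Shortest round trip = 60 km.

With 4 stops there are 4!/2 = 12 distinct round trips (a route and its reverse cost the same).
W → X → U → Y → F → W: 11+19+20+3+7 = 60
W → X → U → F → Y → W: 11+19+17+3+10 = 60
W → X → Y → U → F → W: 11+7+20+17+7 = 62
W → X → Y → F → U → W: 11+7+3+17+24 = 62
W → X → F → U → Y → W: 11+4+17+20+10 = 62
W → X → F → Y → U → W: 11+4+3+20+24 = 62
W → U → X → Y → F → W: 24+19+7+3+7 = 60
W → U → X → F → Y → W: 24+19+4+3+10 = 60
W → U → Y → X → F → W: 24+20+7+4+7 = 62
W → U → F → X → Y → W: 24+17+4+7+10 = 62
W → Y → X → U → F → W: 10+7+19+17+7 = 60
W → Y → U → X → F → W: 10+20+19+4+7 = 60
The minimum is 60.
One optimal route: W → X → U → Y → F → W (or its reverse).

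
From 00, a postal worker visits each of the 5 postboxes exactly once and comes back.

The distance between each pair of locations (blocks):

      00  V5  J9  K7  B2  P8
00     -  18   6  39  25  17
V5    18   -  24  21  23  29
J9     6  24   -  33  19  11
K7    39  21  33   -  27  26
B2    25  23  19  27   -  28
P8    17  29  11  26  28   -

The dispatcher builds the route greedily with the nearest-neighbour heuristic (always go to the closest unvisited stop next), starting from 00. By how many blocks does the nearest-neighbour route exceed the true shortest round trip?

00: J9=6, P8=17, V5=18, B2=25, K7=39 ⇒ J9
J9: P8=11, B2=19, V5=24, K7=33 ⇒ P8
P8: K7=26, B2=28, V5=29 ⇒ K7
K7: V5=21, B2=27 ⇒ V5
V5: B2=23 ⇒ B2
NN route 00 → J9 → P8 → K7 → V5 → B2 → 00 costs 112.
Optimal: 00 → V5 → K7 → B2 → P8 → J9 → 00 costs 111 (by enumerating all 60 distinct tours).
Excess = 112 − 111 = 1.

Excess over optimum: 1 blocks.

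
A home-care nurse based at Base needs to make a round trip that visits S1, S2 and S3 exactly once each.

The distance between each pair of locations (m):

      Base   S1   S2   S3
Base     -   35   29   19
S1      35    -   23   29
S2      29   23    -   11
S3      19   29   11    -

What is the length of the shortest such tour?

88 m — the shortest possible round trip.

There are 3 distinct closed tours to check (reversals are equivalent).
Base-S1-S2-S3-Base: 35+23+11+19 = 88
Base-S1-S3-S2-Base: 35+29+11+29 = 104
Base-S2-S1-S3-Base: 29+23+29+19 = 100
The minimum is 88.
One optimal route: Base → S1 → S2 → S3 → Base (or its reverse).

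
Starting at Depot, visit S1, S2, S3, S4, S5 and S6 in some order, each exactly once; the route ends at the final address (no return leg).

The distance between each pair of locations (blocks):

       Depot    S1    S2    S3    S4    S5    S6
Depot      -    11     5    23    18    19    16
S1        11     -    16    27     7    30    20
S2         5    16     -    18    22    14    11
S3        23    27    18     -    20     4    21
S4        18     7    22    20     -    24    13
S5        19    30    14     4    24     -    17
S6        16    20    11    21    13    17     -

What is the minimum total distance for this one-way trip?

There are 6! = 720 possible orderings.
Depot → S1 → S2 → S3 → S4 → S5 → S6: 11+16+18+20+24+17 = 106
Depot → S1 → S2 → S3 → S4 → S6 → S5: 11+16+18+20+13+17 = 95
Depot → S1 → S2 → S3 → S5 → S4 → S6: 11+16+18+4+24+13 = 86
Depot → S1 → S2 → S3 → S5 → S6 → S4: 11+16+18+4+17+13 = 79
Depot → S1 → S2 → S3 → S6 → S4 → S5: 11+16+18+21+13+24 = 103
Depot → S1 → S2 → S3 → S6 → S5 → S4: 11+16+18+21+17+24 = 107
Depot → S1 → S2 → S4 → S3 → S5 → S6: 11+16+22+20+4+17 = 90
Depot → S1 → S2 → S4 → S3 → S6 → S5: 11+16+22+20+21+17 = 107
… (712 more)
Depot → S1 → S4 → S6 → S2 → S5 → S3: 11+7+13+11+14+4 = 60  ← best
The minimum is 60.
One shortest path: Depot → S1 → S4 → S6 → S2 → S5 → S3.

Shortest open route: 60 blocks.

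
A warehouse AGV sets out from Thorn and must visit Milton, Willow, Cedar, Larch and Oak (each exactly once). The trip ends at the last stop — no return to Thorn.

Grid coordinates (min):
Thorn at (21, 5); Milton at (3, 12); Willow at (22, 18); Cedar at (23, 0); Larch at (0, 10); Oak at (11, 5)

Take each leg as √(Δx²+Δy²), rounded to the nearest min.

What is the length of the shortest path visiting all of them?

There are 5! = 120 possible orderings.
Thorn → Milton → Willow → Cedar → Larch → Oak: 19+20+18+25+12 = 94
Thorn → Milton → Willow → Cedar → Oak → Larch: 19+20+18+13+12 = 82
Thorn → Milton → Willow → Larch → Cedar → Oak: 19+20+23+25+13 = 100
Thorn → Milton → Willow → Larch → Oak → Cedar: 19+20+23+12+13 = 87
Thorn → Milton → Willow → Oak → Cedar → Larch: 19+20+17+13+25 = 94
Thorn → Milton → Willow → Oak → Larch → Cedar: 19+20+17+12+25 = 93
Thorn → Milton → Cedar → Willow → Larch → Oak: 19+23+18+23+12 = 95
Thorn → Milton → Cedar → Willow → Oak → Larch: 19+23+18+17+12 = 89
Thorn → Milton → Cedar → Larch → Willow → Oak: 19+23+25+23+17 = 107
Thorn → Milton → Cedar → Larch → Oak → Willow: 19+23+25+12+17 = 96
Thorn → Milton → Cedar → Oak → Willow → Larch: 19+23+13+17+23 = 95
Thorn → Milton → Cedar → Oak → Larch → Willow: 19+23+13+12+23 = 90
Thorn → Milton → Larch → Willow → Cedar → Oak: 19+4+23+18+13 = 77
Thorn → Milton → Larch → Willow → Oak → Cedar: 19+4+23+17+13 = 76
… (106 more)
Thorn → Cedar → Oak → Larch → Milton → Willow: 5+13+12+4+20 = 54  ← best
The minimum is 54.
One shortest path: Thorn → Cedar → Oak → Larch → Milton → Willow.

54 min — the minimum one-way total.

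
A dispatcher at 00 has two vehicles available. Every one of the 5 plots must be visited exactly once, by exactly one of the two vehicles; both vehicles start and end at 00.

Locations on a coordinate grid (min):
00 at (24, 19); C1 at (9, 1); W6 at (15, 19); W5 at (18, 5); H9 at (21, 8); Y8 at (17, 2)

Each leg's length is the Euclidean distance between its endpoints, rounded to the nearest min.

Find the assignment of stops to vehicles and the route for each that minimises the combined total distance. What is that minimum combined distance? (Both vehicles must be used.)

Check every non-empty split of the stops between the two vehicles; for each half take its own optimal tour:
  {C1} + {W6, W5, H9, Y8}: 46 + 44 = 90
  {W6} + {C1, W5, H9, Y8}: 18 + 49 = 67
  {C1, W6} + {W5, H9, Y8}: 51 + 36 = 87
  {W5} + {C1, W6, H9, Y8}: 30 + 54 = 84
  {C1, W5} + {W6, H9, Y8}: 48 + 44 = 92
  {W6, W5} + {C1, H9, Y8}: 38 + 49 = 87
  … (15 splits in total)
Best: vehicle 1 00 → W6 → 00 = 18; vehicle 2 00 → C1 → Y8 → W5 → H9 → 00 = 49; combined 67.

Minimum combined distance: 67 min.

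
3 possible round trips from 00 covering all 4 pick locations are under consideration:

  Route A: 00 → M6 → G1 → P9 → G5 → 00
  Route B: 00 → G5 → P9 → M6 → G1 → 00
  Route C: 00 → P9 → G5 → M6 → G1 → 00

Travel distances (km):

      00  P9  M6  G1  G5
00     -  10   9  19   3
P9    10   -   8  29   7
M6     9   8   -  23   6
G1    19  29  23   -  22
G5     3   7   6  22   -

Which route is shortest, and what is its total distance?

Shortest is Route B, total 60 km.

Route A: 9 + 23 + 29 + 7 + 3 = 71
Route B: 3 + 7 + 8 + 23 + 19 = 60
Route C: 10 + 7 + 6 + 23 + 19 = 65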